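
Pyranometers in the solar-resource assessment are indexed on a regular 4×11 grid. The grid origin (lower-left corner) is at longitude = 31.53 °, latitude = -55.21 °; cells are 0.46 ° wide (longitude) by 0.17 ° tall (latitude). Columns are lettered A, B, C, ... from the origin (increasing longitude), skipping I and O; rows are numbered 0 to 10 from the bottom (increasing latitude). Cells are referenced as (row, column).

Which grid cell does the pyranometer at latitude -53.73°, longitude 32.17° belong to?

(8, B)

Column index: ⌊(32.17 − 31.53) / 0.46⌋ = ⌊1.391⌋ = 1 → column B
Row offset from origin: ⌊(-53.73 − -55.21) / 0.17⌋ = ⌊8.706⌋ = 8 → row 8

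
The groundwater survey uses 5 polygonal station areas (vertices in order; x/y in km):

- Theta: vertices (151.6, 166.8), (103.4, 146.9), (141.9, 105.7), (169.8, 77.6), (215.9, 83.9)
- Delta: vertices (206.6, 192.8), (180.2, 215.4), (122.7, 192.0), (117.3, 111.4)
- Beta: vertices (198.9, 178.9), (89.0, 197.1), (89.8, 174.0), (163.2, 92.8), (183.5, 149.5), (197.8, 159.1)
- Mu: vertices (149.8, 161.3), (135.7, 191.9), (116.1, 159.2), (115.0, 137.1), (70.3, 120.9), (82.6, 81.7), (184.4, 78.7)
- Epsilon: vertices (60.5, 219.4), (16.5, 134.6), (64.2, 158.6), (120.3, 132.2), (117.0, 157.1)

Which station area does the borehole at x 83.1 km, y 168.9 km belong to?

Epsilon

Cast a ray rightward from (83.1, 168.9). For each polygon, the edges (by vertex number in listed order) whose endpoints lie on opposite sides of y = 168.9, where each meets that height, and whether that is right or left of the point:
Theta: no edge straddles that height → 0 crossings.
Delta: 3–4 at x≈121.15 (right), 4–1 at x≈180.38 (right) → 2 crossings.
Beta: 3–4 at x≈94.41 (right), 6–1 at x≈198.34 (right) → 2 crossings.
Mu: 1–2 at x≈146.30 (right), 2–3 at x≈121.91 (right) → 2 crossings.
Epsilon: 1–2 at x≈34.30 (left), 5–1 at x≈106.30 (right) → 1 crossing.
Only Epsilon has an odd count, so the point is inside Epsilon.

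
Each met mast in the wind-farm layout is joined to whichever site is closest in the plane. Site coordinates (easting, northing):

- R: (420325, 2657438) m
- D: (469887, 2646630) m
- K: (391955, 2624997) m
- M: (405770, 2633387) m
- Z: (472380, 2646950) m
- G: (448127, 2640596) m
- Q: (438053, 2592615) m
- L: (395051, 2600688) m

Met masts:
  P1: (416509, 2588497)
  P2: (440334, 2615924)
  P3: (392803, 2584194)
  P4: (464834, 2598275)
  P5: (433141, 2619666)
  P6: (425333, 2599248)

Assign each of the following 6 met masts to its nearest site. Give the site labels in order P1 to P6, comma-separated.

Q, Q, L, Q, G, Q

P1 → Q (d²=481101860.00)
P2 → Q (d²=548512442.00)
P3 → L (d²=277105540.00)
P4 → Q (d²=749257561.00)
P5 → G (d²=662645096.00)
P6 → Q (d²=205795089.00)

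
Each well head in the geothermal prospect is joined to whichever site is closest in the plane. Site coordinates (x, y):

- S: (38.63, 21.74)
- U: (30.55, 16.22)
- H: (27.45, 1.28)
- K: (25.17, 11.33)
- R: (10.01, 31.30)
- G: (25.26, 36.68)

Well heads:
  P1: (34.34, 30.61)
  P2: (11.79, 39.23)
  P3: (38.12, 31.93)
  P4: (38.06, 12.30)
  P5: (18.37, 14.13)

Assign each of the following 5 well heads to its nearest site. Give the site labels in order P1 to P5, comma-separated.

S, R, S, U, K

P1 → S (d²=97.08)
P2 → R (d²=66.05)
P3 → S (d²=104.10)
P4 → U (d²=71.77)
P5 → K (d²=54.08)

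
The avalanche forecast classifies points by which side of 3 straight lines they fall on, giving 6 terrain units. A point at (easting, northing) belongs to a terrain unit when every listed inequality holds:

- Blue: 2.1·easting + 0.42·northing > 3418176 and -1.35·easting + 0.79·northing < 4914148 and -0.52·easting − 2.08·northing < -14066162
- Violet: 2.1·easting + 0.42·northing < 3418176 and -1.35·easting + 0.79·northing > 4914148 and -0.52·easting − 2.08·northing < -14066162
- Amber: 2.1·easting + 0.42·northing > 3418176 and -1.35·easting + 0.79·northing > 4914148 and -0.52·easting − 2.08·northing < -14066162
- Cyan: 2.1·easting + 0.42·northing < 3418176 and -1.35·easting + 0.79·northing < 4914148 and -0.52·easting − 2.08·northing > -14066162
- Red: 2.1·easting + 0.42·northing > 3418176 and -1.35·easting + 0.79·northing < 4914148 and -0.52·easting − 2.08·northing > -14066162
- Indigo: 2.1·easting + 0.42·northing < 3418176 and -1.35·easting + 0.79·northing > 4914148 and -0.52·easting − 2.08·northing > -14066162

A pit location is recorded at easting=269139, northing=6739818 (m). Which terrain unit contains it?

2.1·269139 + 0.42·6739818 = 3395915.460, which is < 3418176
-1.35·269139 + 0.79·6739818 = 4961118.570, which is > 4914148
-0.52·269139 − 2.08·6739818 = -14158773.720, which is < -14066162
This sign pattern matches Violet.

Violet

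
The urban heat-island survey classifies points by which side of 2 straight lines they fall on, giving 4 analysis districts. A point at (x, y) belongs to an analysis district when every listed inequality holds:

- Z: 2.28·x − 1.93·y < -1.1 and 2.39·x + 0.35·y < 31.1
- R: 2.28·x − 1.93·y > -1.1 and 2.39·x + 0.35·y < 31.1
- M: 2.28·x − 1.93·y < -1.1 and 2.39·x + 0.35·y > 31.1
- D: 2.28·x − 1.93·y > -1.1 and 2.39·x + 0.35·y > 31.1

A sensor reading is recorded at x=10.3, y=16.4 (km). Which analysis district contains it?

Z

2.28·10.3 − 1.93·16.4 = -8.168, which is < -1.1
2.39·10.3 + 0.35·16.4 = 30.357, which is < 31.1
This sign pattern matches Z.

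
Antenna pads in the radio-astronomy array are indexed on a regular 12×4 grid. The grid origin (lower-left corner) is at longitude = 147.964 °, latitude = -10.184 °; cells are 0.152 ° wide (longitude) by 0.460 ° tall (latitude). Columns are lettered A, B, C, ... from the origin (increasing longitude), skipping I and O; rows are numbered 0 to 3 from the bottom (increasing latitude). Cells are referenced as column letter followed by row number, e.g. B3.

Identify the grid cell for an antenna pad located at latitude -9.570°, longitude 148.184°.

B1

Column index: ⌊(148.184 − 147.964) / 0.152⌋ = ⌊1.447⌋ = 1 → column B
Row offset from origin: ⌊(-9.570 − -10.184) / 0.460⌋ = ⌊1.335⌋ = 1 → row 1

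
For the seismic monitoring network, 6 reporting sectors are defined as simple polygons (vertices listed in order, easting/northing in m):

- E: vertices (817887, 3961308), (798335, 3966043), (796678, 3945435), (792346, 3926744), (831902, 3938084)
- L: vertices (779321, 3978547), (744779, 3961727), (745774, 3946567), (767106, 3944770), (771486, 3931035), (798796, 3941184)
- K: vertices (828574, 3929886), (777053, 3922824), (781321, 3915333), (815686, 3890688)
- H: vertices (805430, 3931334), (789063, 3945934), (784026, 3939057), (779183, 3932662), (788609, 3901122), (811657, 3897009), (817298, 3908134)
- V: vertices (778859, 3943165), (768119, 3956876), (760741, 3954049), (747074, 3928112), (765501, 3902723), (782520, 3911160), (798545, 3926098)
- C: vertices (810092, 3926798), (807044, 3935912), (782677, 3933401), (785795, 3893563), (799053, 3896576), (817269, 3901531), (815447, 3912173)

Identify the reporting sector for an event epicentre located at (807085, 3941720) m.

E

Cast a ray rightward from (807085, 3941720). For each polygon, the edges (by vertex number in listed order) whose endpoints lie on opposite sides of northing = 3941720, where each meets that height, and whether that is right or left of the point:
E: 3–4 at easting≈795817.0 (left), 5–1 at easting≈829707.8 (right) → 1 crossing.
L: 4–5 at easting≈768078.6 (left), 6–1 at easting≈798516.6 (left) → 0 crossings.
K: no edge straddles that height → 0 crossings.
H: 1–2 at easting≈793787.0 (left), 2–3 at easting≈785976.5 (left) → 0 crossings.
V: 3–4 at easting≈754244.5 (left), 7–1 at easting≈780525.7 (left) → 0 crossings.
C: no edge straddles that height → 0 crossings.
Only E has an odd count, so the point is inside E.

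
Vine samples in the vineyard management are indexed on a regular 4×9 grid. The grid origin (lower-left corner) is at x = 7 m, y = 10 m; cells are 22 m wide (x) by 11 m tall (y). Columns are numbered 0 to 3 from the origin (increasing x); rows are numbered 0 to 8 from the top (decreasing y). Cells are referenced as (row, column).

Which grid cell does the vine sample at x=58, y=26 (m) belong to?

(7, 2)

Column index: ⌊(58 − 7) / 22⌋ = ⌊2.318⌋ = 2
Row offset from origin: ⌊(26 − 10) / 11⌋ = ⌊1.455⌋ = 1 → row 7 (counted from top)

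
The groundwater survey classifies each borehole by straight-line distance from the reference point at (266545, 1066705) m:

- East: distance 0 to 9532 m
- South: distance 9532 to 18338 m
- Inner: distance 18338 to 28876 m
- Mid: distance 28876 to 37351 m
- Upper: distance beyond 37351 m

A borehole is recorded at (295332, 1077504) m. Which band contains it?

Mid

Distance = √((295332−266545)² + (1077504−1066705)²) = √(828691369.000 + 116618401.000) = 30745.890 m.
28876 ≤ 30745.890 < 37351 → Mid.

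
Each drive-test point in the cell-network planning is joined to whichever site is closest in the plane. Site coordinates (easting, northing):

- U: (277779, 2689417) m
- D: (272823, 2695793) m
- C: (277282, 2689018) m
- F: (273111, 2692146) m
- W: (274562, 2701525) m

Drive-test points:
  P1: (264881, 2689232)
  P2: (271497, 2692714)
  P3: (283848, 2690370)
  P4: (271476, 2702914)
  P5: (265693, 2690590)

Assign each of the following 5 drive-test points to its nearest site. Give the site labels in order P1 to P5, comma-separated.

F, F, U, W, F

P1 → F (d²=76224296.00)
P2 → F (d²=2927620.00)
P3 → U (d²=37740970.00)
P4 → W (d²=11452717.00)
P5 → F (d²=57447860.00)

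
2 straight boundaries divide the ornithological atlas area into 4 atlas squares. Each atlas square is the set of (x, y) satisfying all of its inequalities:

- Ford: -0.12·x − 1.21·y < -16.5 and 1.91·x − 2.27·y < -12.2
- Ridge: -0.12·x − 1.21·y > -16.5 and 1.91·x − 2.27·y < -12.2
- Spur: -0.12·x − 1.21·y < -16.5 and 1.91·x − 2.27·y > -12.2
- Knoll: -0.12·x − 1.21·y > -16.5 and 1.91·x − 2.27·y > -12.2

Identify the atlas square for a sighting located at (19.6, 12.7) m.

-0.12·19.6 − 1.21·12.7 = -17.719, which is < -16.5
1.91·19.6 − 2.27·12.7 = 8.607, which is > -12.2
This sign pattern matches Spur.

Spur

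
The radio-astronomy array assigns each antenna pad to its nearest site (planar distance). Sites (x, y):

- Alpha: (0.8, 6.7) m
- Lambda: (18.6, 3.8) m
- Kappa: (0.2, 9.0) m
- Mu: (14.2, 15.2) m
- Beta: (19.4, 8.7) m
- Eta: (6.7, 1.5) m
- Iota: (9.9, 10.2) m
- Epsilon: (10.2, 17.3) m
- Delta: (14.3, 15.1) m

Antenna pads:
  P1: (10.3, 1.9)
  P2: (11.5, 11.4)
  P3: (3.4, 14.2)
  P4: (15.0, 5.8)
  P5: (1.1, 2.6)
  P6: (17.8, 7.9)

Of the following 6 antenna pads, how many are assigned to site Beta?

1

P1 → Eta
P2 → Iota
P3 → Kappa
P4 → Lambda
P5 → Alpha
P6 → Beta
1 of the 6 goes to Beta.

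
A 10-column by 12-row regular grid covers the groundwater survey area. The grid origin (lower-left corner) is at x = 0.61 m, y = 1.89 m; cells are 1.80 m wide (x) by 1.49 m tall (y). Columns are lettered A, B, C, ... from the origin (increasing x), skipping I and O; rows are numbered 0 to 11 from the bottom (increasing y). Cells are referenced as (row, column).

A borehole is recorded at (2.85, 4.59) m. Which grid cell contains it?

(1, B)

Column index: ⌊(2.85 − 0.61) / 1.80⌋ = ⌊1.244⌋ = 1 → column B
Row offset from origin: ⌊(4.59 − 1.89) / 1.49⌋ = ⌊1.812⌋ = 1 → row 1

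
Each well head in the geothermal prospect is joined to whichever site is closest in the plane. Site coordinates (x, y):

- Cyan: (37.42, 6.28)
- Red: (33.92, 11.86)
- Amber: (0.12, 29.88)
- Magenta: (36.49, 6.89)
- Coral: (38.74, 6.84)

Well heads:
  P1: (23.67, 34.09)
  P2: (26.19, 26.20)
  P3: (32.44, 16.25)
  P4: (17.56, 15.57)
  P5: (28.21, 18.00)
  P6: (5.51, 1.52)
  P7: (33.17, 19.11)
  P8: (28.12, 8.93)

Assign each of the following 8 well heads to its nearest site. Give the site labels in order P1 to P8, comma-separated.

Amber, Red, Red, Red, Red, Amber, Red, Red

P1 → Amber (d²=572.33)
P2 → Red (d²=265.39)
P3 → Red (d²=21.46)
P4 → Red (d²=281.41)
P5 → Red (d²=70.30)
P6 → Amber (d²=833.34)
P7 → Red (d²=53.12)
P8 → Red (d²=42.22)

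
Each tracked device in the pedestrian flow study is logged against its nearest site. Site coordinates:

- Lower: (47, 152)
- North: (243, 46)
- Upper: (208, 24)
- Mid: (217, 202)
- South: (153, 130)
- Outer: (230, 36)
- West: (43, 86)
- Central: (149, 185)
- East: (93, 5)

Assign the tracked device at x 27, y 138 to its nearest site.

Squared distances to each site:
Lower: 596.000; North: 55120.000; Upper: 45757.000; Mid: 40196.000; South: 15940.000; Outer: 51613.000; West: 2960.000; Central: 17093.000; East: 22045.000.
Minimum at Lower.

Lower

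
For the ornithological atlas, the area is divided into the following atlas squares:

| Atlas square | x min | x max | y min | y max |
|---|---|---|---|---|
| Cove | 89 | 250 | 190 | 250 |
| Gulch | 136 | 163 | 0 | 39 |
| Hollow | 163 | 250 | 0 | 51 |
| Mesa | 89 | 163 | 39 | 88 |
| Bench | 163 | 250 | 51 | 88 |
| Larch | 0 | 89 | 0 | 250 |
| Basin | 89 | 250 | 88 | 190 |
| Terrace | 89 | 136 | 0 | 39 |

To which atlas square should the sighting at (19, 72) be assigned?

Larch

The point has x = 19 and y = 72.
Only Larch satisfies 0 ≤ x ≤ 89 and 0 ≤ y ≤ 250.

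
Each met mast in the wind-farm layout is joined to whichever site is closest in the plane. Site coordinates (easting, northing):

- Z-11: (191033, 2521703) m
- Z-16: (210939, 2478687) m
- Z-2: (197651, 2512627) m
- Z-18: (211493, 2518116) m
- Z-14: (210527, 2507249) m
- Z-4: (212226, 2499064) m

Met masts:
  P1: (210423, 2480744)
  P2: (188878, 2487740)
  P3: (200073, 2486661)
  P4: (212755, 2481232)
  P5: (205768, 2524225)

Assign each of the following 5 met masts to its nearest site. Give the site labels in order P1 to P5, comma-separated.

P1 → Z-16 (d²=4497505.00)
P2 → Z-16 (d²=568644530.00)
P3 → Z-16 (d²=181654632.00)
P4 → Z-16 (d²=9774881.00)
P5 → Z-18 (d²=70095506.00)

Z-16, Z-16, Z-16, Z-16, Z-18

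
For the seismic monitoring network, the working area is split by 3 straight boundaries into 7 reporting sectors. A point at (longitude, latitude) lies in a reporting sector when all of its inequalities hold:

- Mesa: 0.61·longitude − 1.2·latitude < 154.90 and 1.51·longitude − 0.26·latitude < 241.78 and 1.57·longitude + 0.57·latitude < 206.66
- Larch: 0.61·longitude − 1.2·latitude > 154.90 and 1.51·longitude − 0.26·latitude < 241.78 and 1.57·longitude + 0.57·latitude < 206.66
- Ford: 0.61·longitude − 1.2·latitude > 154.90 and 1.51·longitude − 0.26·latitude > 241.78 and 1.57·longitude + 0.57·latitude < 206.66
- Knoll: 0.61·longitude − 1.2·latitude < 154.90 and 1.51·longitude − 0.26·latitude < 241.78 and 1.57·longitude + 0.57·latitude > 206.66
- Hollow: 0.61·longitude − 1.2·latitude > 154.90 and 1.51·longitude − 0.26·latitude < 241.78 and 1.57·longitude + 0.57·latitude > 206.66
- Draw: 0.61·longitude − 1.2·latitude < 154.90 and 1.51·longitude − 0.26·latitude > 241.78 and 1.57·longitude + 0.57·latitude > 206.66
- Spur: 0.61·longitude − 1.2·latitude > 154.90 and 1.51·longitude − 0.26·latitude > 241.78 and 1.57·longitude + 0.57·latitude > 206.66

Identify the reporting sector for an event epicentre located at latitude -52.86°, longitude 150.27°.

Larch

0.61·150.27 − 1.2·-52.86 = 155.097, which is > 154.90
1.51·150.27 − 0.26·-52.86 = 240.651, which is < 241.78
1.57·150.27 + 0.57·-52.86 = 205.794, which is < 206.66
This sign pattern matches Larch.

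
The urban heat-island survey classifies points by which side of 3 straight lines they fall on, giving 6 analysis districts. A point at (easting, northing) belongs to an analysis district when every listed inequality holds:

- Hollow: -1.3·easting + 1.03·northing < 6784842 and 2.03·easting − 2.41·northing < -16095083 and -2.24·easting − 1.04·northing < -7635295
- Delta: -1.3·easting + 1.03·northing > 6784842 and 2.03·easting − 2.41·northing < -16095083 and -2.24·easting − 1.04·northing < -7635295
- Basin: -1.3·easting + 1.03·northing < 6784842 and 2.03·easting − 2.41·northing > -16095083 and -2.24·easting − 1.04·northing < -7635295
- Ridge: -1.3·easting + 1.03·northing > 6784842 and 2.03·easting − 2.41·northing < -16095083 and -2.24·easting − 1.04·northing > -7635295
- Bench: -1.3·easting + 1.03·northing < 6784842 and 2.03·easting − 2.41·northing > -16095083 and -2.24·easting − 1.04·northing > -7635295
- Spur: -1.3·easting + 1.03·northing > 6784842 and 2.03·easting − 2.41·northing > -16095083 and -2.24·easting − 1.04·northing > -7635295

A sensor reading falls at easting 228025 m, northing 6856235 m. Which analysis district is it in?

Basin

-1.3·228025 + 1.03·6856235 = 6765489.550, which is < 6784842
2.03·228025 − 2.41·6856235 = -16060635.600, which is > -16095083
-2.24·228025 − 1.04·6856235 = -7641260.400, which is < -7635295
This sign pattern matches Basin.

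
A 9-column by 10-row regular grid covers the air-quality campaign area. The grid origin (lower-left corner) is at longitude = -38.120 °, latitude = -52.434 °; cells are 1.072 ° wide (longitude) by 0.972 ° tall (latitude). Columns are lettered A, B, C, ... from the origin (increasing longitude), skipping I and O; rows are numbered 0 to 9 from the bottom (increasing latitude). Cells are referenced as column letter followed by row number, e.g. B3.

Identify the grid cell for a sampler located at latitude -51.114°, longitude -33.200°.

Column index: ⌊(-33.200 − -38.120) / 1.072⌋ = ⌊4.590⌋ = 4 → column E
Row offset from origin: ⌊(-51.114 − -52.434) / 0.972⌋ = ⌊1.358⌋ = 1 → row 1

E1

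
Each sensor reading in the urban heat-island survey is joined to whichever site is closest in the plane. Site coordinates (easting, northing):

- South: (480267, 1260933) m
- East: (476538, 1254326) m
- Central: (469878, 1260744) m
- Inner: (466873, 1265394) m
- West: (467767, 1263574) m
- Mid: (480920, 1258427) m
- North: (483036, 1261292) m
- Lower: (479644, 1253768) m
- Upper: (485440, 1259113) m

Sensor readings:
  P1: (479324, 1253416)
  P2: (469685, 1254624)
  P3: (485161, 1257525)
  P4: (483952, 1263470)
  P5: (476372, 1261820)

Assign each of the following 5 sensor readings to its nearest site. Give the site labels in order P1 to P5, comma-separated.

Lower, Central, Upper, North, South

P1 → Lower (d²=226304.00)
P2 → Central (d²=37491649.00)
P3 → Upper (d²=2599585.00)
P4 → North (d²=5582740.00)
P5 → South (d²=15957794.00)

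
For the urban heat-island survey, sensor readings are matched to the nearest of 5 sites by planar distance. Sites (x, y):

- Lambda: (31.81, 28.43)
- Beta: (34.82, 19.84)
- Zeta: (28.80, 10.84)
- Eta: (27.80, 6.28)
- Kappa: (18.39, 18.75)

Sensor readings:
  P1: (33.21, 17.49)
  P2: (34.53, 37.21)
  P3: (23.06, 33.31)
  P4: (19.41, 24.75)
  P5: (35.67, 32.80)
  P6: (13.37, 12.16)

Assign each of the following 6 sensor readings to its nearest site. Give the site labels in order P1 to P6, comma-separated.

Beta, Lambda, Lambda, Kappa, Lambda, Kappa

P1 → Beta (d²=8.11)
P2 → Lambda (d²=84.49)
P3 → Lambda (d²=100.38)
P4 → Kappa (d²=37.04)
P5 → Lambda (d²=34.00)
P6 → Kappa (d²=68.63)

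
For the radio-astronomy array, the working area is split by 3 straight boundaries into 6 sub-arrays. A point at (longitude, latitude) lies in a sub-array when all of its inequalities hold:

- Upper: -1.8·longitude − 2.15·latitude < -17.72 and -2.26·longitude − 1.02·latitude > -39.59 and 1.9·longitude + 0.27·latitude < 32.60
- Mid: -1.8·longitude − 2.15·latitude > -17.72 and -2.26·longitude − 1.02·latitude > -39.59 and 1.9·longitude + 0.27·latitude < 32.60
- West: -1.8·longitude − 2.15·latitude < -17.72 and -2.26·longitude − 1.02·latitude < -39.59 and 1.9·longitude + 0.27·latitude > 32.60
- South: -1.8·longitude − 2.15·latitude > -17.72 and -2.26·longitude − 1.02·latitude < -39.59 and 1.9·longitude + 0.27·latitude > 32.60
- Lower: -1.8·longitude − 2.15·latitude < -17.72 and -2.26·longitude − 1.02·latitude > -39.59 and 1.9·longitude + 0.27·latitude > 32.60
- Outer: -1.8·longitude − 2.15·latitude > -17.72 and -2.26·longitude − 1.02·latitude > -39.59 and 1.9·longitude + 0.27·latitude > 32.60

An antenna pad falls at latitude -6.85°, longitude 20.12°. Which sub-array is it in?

-1.8·20.12 − 2.15·-6.85 = -21.489, which is < -17.72
-2.26·20.12 − 1.02·-6.85 = -38.484, which is > -39.59
1.9·20.12 + 0.27·-6.85 = 36.379, which is > 32.60
This sign pattern matches Lower.

Lower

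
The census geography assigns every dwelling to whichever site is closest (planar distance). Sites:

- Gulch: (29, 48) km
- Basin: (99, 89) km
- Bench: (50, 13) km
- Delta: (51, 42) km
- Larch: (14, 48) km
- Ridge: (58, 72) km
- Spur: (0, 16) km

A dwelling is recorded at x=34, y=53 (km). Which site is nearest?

Gulch

Squared distances to each site:
Gulch: 50.000; Basin: 5521.000; Bench: 1856.000; Delta: 410.000; Larch: 425.000; Ridge: 937.000; Spur: 2525.000.
Minimum at Gulch.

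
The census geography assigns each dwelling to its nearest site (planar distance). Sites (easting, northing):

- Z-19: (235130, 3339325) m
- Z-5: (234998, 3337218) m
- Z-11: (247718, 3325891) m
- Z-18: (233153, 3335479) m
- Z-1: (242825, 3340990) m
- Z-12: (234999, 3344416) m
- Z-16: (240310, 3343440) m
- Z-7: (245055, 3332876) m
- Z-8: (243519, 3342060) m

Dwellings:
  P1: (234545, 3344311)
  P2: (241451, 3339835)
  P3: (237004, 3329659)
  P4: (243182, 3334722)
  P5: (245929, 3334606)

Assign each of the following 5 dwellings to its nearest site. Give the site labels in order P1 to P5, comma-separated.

P1 → Z-12 (d²=217141.00)
P2 → Z-1 (d²=3221901.00)
P3 → Z-18 (d²=48702601.00)
P4 → Z-7 (d²=6915845.00)
P5 → Z-7 (d²=3756776.00)

Z-12, Z-1, Z-18, Z-7, Z-7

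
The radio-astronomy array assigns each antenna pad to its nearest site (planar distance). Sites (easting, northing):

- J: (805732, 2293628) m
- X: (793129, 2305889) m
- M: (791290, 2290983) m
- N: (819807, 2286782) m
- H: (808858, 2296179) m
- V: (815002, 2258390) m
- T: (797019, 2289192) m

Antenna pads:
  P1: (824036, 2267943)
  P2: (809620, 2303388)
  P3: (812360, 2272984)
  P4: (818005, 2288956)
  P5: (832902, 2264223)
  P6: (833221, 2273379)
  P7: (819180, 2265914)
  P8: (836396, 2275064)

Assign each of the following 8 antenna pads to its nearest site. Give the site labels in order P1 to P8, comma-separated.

P1 → V (d²=172872965.00)
P2 → H (d²=52550325.00)
P3 → V (d²=219965000.00)
P4 → N (d²=7973480.00)
P5 → V (d²=354433889.00)
P6 → N (d²=359575805.00)
P7 → V (d²=74066260.00)
P8 → N (d²=412506445.00)

V, H, V, N, V, N, V, N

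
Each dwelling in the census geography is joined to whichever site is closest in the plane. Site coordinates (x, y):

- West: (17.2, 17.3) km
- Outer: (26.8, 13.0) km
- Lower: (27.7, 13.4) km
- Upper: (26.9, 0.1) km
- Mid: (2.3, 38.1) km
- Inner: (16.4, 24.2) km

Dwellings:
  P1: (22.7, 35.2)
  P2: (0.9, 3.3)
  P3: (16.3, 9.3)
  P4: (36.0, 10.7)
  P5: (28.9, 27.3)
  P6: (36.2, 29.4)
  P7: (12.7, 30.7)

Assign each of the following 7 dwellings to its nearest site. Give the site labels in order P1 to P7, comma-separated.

P1 → Inner (d²=160.69)
P2 → West (d²=461.69)
P3 → West (d²=64.81)
P4 → Lower (d²=76.18)
P5 → Inner (d²=165.86)
P6 → Lower (d²=328.25)
P7 → Inner (d²=55.94)

Inner, West, West, Lower, Inner, Lower, Inner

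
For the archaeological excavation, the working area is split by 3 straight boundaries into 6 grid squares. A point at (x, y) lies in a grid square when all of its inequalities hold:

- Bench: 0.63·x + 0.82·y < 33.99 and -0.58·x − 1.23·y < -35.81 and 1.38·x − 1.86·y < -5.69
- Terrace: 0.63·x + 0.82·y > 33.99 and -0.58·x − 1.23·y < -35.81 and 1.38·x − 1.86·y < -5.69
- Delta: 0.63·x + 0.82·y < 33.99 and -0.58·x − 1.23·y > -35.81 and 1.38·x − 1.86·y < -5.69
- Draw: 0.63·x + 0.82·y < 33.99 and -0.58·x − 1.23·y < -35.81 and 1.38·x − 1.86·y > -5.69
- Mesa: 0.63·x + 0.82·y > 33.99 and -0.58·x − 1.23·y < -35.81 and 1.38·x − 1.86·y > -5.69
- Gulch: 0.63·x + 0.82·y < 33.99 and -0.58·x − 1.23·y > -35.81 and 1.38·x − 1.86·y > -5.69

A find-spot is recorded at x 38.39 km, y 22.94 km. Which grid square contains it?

0.63·38.39 + 0.82·22.94 = 42.996, which is > 33.99
-0.58·38.39 − 1.23·22.94 = -50.482, which is < -35.81
1.38·38.39 − 1.86·22.94 = 10.310, which is > -5.69
This sign pattern matches Mesa.

Mesa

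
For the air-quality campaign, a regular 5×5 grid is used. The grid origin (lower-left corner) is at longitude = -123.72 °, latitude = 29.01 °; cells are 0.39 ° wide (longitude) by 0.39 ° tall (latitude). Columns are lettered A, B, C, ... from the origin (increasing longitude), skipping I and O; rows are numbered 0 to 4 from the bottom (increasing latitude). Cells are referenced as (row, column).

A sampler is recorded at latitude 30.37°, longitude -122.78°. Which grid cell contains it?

(3, C)

Column index: ⌊(-122.78 − -123.72) / 0.39⌋ = ⌊2.410⌋ = 2 → column C
Row offset from origin: ⌊(30.37 − 29.01) / 0.39⌋ = ⌊3.487⌋ = 3 → row 3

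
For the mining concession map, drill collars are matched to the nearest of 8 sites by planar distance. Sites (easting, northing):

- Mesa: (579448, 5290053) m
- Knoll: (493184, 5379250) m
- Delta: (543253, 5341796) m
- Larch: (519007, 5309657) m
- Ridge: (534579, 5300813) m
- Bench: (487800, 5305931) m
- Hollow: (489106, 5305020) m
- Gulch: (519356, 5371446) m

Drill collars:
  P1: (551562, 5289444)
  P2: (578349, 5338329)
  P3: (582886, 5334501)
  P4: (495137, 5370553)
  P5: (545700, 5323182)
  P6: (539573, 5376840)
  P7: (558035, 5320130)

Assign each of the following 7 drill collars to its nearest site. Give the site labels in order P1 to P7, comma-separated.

P1 → Ridge (d²=417676450.00)
P2 → Delta (d²=1243749305.00)
P3 → Delta (d²=1623991714.00)
P4 → Knoll (d²=79452018.00)
P5 → Delta (d²=352468805.00)
P6 → Gulch (d²=437822325.00)
P7 → Delta (d²=687923080.00)

Ridge, Delta, Delta, Knoll, Delta, Gulch, Delta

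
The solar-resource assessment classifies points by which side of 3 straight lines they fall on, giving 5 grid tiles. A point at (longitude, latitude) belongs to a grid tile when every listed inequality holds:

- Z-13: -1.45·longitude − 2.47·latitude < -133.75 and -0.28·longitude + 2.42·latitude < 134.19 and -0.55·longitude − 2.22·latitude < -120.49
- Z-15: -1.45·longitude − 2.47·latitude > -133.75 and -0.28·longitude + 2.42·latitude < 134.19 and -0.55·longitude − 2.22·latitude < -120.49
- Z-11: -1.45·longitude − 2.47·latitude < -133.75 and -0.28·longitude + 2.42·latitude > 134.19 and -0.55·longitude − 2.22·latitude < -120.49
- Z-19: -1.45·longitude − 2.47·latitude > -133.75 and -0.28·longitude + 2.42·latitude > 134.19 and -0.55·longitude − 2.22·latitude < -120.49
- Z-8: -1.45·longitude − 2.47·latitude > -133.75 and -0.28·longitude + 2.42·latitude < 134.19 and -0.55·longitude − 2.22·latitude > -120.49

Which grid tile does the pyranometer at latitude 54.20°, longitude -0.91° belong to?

-1.45·-0.91 − 2.47·54.20 = -132.555, which is > -133.75
-0.28·-0.91 + 2.42·54.20 = 131.419, which is < 134.19
-0.55·-0.91 − 2.22·54.20 = -119.824, which is > -120.49
This sign pattern matches Z-8.

Z-8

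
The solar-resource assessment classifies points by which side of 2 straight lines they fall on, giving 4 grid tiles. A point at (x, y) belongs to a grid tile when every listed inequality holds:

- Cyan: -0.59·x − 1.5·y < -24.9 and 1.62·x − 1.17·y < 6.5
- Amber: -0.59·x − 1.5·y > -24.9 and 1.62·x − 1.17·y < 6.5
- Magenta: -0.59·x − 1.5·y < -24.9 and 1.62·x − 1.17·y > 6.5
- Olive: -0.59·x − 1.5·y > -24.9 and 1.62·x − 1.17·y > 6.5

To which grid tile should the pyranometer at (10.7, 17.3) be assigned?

Cyan

-0.59·10.7 − 1.5·17.3 = -32.263, which is < -24.9
1.62·10.7 − 1.17·17.3 = -2.907, which is < 6.5
This sign pattern matches Cyan.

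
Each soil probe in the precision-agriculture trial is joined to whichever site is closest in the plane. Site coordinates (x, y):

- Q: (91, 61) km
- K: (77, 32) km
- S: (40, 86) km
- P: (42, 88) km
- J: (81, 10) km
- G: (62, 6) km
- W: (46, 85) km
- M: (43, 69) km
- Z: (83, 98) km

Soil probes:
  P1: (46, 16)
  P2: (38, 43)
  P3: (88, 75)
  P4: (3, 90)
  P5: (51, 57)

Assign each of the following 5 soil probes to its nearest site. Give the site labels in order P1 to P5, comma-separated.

P1 → G (d²=356.00)
P2 → M (d²=701.00)
P3 → Q (d²=205.00)
P4 → S (d²=1385.00)
P5 → M (d²=208.00)

G, M, Q, S, M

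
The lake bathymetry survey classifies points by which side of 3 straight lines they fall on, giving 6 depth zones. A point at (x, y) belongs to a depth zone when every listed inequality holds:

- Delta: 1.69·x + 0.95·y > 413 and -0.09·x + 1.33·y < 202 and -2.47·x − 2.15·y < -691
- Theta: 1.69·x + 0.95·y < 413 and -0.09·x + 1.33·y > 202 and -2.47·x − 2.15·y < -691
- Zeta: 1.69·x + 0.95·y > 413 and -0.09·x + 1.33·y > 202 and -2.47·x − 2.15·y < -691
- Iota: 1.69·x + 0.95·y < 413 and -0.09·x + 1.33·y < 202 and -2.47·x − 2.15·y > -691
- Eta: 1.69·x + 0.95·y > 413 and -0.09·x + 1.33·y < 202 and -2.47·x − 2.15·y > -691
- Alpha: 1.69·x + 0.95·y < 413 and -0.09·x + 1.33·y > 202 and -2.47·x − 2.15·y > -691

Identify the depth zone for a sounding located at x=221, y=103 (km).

1.69·221 + 0.95·103 = 471.340, which is > 413
-0.09·221 + 1.33·103 = 117.100, which is < 202
-2.47·221 − 2.15·103 = -767.320, which is < -691
This sign pattern matches Delta.

Delta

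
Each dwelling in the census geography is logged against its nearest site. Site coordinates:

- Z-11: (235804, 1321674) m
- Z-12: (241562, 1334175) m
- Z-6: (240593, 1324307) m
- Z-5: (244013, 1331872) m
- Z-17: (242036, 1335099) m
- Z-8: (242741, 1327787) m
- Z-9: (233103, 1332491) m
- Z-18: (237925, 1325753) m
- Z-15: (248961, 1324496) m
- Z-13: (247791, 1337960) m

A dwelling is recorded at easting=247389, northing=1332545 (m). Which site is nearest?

Z-5

Squared distances to each site:
Z-11: 252390866.000; Z-12: 36610829.000; Z-6: 114050260.000; Z-5: 11850305.000; Z-17: 35177525.000; Z-8: 44242468.000; Z-9: 204092712.000; Z-18: 135698560.000; Z-15: 67257585.000; Z-13: 29483829.000.
Minimum at Z-5.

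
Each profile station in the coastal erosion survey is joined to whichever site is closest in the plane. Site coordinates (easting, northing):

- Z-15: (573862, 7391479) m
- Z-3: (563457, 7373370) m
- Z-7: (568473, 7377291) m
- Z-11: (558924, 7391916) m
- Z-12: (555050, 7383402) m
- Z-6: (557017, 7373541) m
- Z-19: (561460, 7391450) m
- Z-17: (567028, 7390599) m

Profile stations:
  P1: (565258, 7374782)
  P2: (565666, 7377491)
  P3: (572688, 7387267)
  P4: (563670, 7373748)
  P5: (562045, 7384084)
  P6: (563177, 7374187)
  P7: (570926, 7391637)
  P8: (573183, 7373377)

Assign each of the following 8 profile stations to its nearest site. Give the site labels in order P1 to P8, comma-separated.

P1 → Z-3 (d²=5237345.00)
P2 → Z-7 (d²=7919249.00)
P3 → Z-15 (d²=19119220.00)
P4 → Z-3 (d²=188253.00)
P5 → Z-12 (d²=49395149.00)
P6 → Z-3 (d²=745889.00)
P7 → Z-15 (d²=8645060.00)
P8 → Z-7 (d²=37503496.00)

Z-3, Z-7, Z-15, Z-3, Z-12, Z-3, Z-15, Z-7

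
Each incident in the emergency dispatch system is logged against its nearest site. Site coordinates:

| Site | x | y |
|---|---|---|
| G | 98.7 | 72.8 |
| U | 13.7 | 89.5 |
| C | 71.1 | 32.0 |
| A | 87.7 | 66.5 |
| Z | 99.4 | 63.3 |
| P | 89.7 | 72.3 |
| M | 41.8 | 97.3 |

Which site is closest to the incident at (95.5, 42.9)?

Z

Squared distances to each site:
G: 904.250; U: 8862.800; C: 714.170; A: 617.800; Z: 431.370; P: 898.000; M: 5843.050.
Minimum at Z.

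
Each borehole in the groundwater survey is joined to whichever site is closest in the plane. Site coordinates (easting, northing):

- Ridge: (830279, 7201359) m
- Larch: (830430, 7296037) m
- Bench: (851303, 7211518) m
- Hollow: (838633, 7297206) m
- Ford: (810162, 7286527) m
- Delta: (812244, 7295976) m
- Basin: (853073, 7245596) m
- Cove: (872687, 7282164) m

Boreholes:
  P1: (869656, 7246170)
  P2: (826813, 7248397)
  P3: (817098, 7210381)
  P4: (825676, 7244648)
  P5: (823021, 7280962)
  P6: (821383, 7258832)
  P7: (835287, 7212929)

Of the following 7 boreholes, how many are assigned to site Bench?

0

P1 → Basin
P2 → Basin
P3 → Ridge
P4 → Basin
P5 → Ford
P6 → Ford
P7 → Ridge
0 of the 7 go to Bench.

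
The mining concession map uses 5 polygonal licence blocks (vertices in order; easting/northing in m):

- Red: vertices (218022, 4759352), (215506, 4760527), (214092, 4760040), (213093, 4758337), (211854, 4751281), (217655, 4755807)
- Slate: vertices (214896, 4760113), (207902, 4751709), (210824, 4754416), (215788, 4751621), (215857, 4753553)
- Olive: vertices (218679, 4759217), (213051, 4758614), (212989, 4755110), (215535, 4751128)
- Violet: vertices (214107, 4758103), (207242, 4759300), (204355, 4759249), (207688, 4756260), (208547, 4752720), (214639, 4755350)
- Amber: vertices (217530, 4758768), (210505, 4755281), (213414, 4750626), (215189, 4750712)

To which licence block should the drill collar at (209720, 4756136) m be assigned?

Violet

Cast a ray rightward from (209720, 4756136). For each polygon, the edges (by vertex number in listed order) whose endpoints lie on opposite sides of northing = 4756136, where each meets that height, and whether that is right or left of the point:
Red: 4–5 at easting≈212706.5 (right), 6–1 at easting≈217689.1 (right) → 2 crossings.
Slate: 1–2 at easting≈211586.3 (right), 5–1 at easting≈215478.6 (right) → 2 crossings.
Olive: 2–3 at easting≈213007.2 (right), 4–1 at easting≈217481.5 (right) → 2 crossings.
Violet: 4–5 at easting≈207718.1 (left), 6–1 at easting≈214487.1 (right) → 1 crossing.
Amber: 1–2 at easting≈212227.5 (right), 4–1 at easting≈216765.2 (right) → 2 crossings.
Only Violet has an odd count, so the point is inside Violet.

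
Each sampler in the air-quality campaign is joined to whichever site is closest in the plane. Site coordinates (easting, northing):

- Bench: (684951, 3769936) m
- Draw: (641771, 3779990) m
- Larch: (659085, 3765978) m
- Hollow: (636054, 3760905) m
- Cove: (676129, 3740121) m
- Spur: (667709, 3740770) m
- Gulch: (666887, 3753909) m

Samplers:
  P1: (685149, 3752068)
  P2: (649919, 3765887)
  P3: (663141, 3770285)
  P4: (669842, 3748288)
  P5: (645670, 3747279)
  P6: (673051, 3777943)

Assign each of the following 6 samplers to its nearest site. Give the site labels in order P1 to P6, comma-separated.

Cove, Larch, Larch, Gulch, Hollow, Bench

P1 → Cove (d²=224091209.00)
P2 → Larch (d²=84023837.00)
P3 → Larch (d²=35001385.00)
P4 → Gulch (d²=40327666.00)
P5 → Hollow (d²=278135332.00)
P6 → Bench (d²=205722049.00)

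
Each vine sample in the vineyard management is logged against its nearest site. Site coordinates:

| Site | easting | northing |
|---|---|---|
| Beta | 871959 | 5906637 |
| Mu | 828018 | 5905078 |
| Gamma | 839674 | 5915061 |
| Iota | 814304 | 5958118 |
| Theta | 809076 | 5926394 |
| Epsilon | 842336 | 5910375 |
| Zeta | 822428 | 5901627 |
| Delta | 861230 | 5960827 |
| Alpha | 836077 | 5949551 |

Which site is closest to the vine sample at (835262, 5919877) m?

Squared distances to each site:
Beta: 1521967409.000; Mu: 271485937.000; Gamma: 42659600.000; Iota: 1901611845.000; Theta: 728177885.000; Epsilon: 140329480.000; Zeta: 497774056.000; Delta: 2351239524.000; Alpha: 881210501.000.
Minimum at Gamma.

Gamma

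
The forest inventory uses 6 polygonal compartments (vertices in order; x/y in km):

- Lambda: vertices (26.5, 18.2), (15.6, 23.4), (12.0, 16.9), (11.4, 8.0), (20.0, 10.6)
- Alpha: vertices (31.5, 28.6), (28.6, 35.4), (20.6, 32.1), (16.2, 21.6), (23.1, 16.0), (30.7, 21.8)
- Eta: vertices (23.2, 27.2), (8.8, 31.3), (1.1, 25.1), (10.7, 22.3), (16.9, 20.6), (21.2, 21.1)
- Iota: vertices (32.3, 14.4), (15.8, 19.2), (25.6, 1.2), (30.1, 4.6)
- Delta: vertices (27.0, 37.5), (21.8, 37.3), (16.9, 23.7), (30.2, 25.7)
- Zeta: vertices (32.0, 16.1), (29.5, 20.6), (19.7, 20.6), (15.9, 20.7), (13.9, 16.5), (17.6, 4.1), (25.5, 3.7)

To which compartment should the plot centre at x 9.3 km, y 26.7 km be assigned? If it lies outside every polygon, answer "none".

Cast a ray rightward from (9.3, 26.7). For each polygon, the edges (by vertex number in listed order) whose endpoints lie on opposite sides of y = 26.7, where each meets that height, and whether that is right or left of the point:
Lambda: no edge straddles that height → 0 crossings.
Alpha: 3–4 at x≈18.34 (right), 6–1 at x≈31.28 (right) → 2 crossings.
Eta: 2–3 at x≈3.09 (left), 6–1 at x≈23.04 (right) → 1 crossing.
Iota: no edge straddles that height → 0 crossings.
Delta: 2–3 at x≈17.98 (right), 4–1 at x≈29.93 (right) → 2 crossings.
Zeta: no edge straddles that height → 0 crossings.
Only Eta has an odd count, so the point is inside Eta.

Eta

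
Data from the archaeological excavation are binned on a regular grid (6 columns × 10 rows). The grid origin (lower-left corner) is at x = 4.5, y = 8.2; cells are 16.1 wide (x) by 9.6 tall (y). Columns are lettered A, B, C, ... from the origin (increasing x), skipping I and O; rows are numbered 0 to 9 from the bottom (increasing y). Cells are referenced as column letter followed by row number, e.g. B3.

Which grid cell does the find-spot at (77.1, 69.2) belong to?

Column index: ⌊(77.1 − 4.5) / 16.1⌋ = ⌊4.509⌋ = 4 → column E
Row offset from origin: ⌊(69.2 − 8.2) / 9.6⌋ = ⌊6.354⌋ = 6 → row 6

E6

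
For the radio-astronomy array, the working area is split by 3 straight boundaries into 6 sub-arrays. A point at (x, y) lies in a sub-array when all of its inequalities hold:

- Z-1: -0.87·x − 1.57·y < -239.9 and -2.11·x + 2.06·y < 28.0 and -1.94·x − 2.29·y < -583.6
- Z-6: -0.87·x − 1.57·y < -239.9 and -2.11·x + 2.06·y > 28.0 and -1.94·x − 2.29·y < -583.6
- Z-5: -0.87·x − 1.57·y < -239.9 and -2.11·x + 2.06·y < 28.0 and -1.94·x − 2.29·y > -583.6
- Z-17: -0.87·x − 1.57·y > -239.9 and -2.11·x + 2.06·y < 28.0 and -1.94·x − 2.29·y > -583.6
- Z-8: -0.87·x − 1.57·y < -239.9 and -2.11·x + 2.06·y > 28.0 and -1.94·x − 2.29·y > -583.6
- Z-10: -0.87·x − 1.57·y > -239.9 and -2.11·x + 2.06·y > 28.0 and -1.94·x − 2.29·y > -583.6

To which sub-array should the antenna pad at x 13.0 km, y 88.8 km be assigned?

Z-10

-0.87·13.0 − 1.57·88.8 = -150.726, which is > -239.9
-2.11·13.0 + 2.06·88.8 = 155.498, which is > 28.0
-1.94·13.0 − 2.29·88.8 = -228.572, which is > -583.6
This sign pattern matches Z-10.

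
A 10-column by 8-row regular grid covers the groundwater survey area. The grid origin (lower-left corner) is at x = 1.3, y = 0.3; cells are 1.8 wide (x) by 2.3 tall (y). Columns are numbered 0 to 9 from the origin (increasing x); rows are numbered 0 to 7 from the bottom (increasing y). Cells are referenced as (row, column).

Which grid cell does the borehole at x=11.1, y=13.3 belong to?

(5, 5)

Column index: ⌊(11.1 − 1.3) / 1.8⌋ = ⌊5.444⌋ = 5
Row offset from origin: ⌊(13.3 − 0.3) / 2.3⌋ = ⌊5.652⌋ = 5 → row 5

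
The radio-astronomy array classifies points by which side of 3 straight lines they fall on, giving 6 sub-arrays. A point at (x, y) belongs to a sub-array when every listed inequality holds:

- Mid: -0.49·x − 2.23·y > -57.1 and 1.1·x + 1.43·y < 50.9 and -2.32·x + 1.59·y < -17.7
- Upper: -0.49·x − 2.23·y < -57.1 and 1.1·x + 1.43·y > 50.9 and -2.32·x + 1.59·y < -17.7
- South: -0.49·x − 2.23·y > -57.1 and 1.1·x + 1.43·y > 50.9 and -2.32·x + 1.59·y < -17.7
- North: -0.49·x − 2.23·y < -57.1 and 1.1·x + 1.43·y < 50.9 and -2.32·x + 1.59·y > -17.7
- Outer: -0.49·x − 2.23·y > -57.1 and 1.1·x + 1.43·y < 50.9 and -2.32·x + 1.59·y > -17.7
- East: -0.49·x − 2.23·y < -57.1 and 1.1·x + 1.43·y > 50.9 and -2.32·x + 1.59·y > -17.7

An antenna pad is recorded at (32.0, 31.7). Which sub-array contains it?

Upper

-0.49·32.0 − 2.23·31.7 = -86.371, which is < -57.1
1.1·32.0 + 1.43·31.7 = 80.531, which is > 50.9
-2.32·32.0 + 1.59·31.7 = -23.837, which is < -17.7
This sign pattern matches Upper.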